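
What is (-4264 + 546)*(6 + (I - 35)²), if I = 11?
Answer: -2163876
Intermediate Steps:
(-4264 + 546)*(6 + (I - 35)²) = (-4264 + 546)*(6 + (11 - 35)²) = -3718*(6 + (-24)²) = -3718*(6 + 576) = -3718*582 = -2163876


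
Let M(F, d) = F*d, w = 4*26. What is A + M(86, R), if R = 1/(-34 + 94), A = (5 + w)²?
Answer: 356473/30 ≈ 11882.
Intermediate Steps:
w = 104
A = 11881 (A = (5 + 104)² = 109² = 11881)
R = 1/60 ≈ 0.016667
A + M(86, R) = 11881 + 86*(1/60) = 11881 + 43/30 = 356473/30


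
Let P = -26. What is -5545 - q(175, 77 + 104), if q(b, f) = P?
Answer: -5519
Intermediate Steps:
q(b, f) = -26
-5545 - q(175, 77 + 104) = -5545 - 1*(-26) = -5545 + 26 = -5519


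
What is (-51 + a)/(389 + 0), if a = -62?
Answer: -113/389 ≈ -0.29049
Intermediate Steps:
(-51 + a)/(389 + 0) = (-51 - 62)/(389 + 0) = -113/389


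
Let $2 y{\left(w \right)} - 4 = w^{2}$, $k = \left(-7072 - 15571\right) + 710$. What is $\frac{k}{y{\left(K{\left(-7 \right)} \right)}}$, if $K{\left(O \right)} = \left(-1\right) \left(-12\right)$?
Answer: $- \frac{21933}{74} \approx -296.39$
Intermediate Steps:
$K{\left(O \right)} = 12$
$k = -21933$ ($k = -22643 + 710 = -21933$)
$y{\left(w \right)} = 2 + \frac{w^{2}}{2}$
$\frac{k}{y{\left(K{\left(-7 \right)} \right)}} = - \frac{21933}{2 + \frac{12^{2}}{2}} = - \frac{21933}{2 + \frac{1}{2} \cdot 144} = - \frac{21933}{2 + 72} = - \frac{21933}{74}$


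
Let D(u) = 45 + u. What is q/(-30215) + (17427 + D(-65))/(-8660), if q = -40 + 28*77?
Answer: -108855413/52332380 ≈ -2.0801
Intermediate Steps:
q = 2116 (q = -40 + 2156 = 2116)
q/(-30215) + (17427 + D(-65))/(-8660) = 2116/(-30215) + (17427 + (45 - 65))/(-8660) = 2116*(-1/30215) + (17427 - 20)*(-1/8660) = -2116/30215 + 17407*(-1/8660) = -2116/30215 - 17407/8660 = -108855413/52332380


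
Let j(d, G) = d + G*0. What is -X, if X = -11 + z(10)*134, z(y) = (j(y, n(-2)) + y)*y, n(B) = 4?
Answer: -26789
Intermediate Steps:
j(d, G) = d (j(d, G) = d + 0 = d)
z(y) = 2*y² (z(y) = (y + y)*y = (2*y)*y = 2*y²)
X = 26789 (X = -11 + (2*10²)*134 = -11 + (2*100)*134 = -11 + 200*134 = -11 + 26800 = 26789)
-X = -1*26789 = -26789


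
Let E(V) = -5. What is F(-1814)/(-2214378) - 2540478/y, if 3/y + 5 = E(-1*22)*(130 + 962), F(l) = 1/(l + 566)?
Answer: 12789415395751512961/2763543744 ≈ 4.6279e+9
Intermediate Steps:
F(l) = 1/(566 + l)
y = -3/5465 (y = 3/(-5 - 5*(130 + 962)) = 3/(-5 - 5*1092) = 3/(-5 - 5460) = 3/(-5465) = 3*(-1/5465) = -3/5465 ≈ -0.00054895)
F(-1814)/(-2214378) - 2540478/y = 1/((566 - 1814)*(-2214378)) - 2540478/(-3/5465) = -1/2214378/(-1248) - 2540478*(-5465/3) = -1/1248*(-1/2214378) + 4627904090 = 1/2763543744 + 4627904090 = 12789415395751512961/2763543744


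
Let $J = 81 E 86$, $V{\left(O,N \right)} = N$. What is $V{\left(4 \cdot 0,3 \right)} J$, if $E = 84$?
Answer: $1755432$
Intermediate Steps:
$J = 585144$ ($J = 81 \cdot 84 \cdot 86 = 6804 \cdot 86 = 585144$)
$V{\left(4 \cdot 0,3 \right)} J = 3 \cdot 585144 = 1755432$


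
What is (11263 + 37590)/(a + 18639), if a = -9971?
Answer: 48853/8668 ≈ 5.6360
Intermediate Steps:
(11263 + 37590)/(a + 18639) = (11263 + 37590)/(-9971 + 18639) = 48853/8668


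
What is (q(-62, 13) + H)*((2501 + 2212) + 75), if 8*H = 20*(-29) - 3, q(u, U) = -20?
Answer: -889371/2 ≈ -4.4469e+5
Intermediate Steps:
H = -583/8 (H = (20*(-29) - 3)/8 = (-580 - 3)/8 = (⅛)*(-583) = -583/8 ≈ -72.875)
(q(-62, 13) + H)*((2501 + 2212) + 75) = (-20 - 583/8)*((2501 + 2212) + 75) = -743*(4713 + 75)/8 = -743/8*4788 = -889371/2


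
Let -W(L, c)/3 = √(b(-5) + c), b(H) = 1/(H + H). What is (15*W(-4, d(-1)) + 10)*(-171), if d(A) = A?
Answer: -1710 + 1539*I*√110/2 ≈ -1710.0 + 8070.6*I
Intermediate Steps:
b(H) = 1/(2*H)
W(L, c) = -3*√(-⅒ + c) (W(L, c) = -3*√((½)/(-5) + c) = -3*√((½)*(-⅕) + c) = -3*√(-⅒ + c))
(15*W(-4, d(-1)) + 10)*(-171) = (15*(-3*√(-10 + 100*(-1))/10) + 10)*(-171) = (15*(-3*√(-10 - 100)/10) + 10)*(-171) = (15*(-3*I*√110/10) + 10)*(-171) = (-9*I*√110/2 + 10)*(-171) = (10 - 9*I*√110/2)*(-171) = -1710 + 1539*I*√110/2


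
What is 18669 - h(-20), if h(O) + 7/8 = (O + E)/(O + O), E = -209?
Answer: 373283/20 ≈ 18664.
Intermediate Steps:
h(O) = -7/8 + (-209 + O)/(2*O) (h(O) = -7/8 + (O - 209)/(O + O) = -7/8 + (-209 + O)/((2*O)) = -7/8 + (-209 + O)*(1/(2*O)) = -7/8 + (-209 + O)/(2*O))
18669 - h(-20) = 18669 - (-836 - 3*(-20))/(8*(-20)) = 18669 - (-1)*(-836 + 60)/(8*20) = 18669 - (-1)*(-776)/(8*20) = 18669 - 1*97/20 = 18669 - 97/20 = 373283/20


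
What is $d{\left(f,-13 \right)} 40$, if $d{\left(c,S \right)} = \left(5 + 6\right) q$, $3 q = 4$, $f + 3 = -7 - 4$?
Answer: $\frac{1760}{3} \approx 586.67$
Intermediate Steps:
$f = -14$ ($f = -3 - 11 = -14$)
$q = \frac{4}{3}$ ($q = \frac{1}{3} \cdot 4 = \frac{4}{3} \approx 1.3333$)
$d{\left(c,S \right)} = \frac{44}{3}$ ($d{\left(c,S \right)} = \left(5 + 6\right) \frac{4}{3} = 11 \cdot \frac{4}{3} = \frac{44}{3}$)
$d{\left(f,-13 \right)} 40 = \frac{44}{3} \cdot 40 = \frac{1760}{3}$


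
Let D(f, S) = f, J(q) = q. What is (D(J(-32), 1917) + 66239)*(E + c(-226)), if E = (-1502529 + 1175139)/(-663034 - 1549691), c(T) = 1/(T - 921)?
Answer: 1647687451749/169199705 ≈ 9738.1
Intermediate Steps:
c(T) = 1/(-921 + T)
E = 21826/147515 (E = -327390/(-2212725) = -327390*(-1/2212725) = 21826/147515 ≈ 0.14796)
(D(J(-32), 1917) + 66239)*(E + c(-226)) = (-32 + 66239)*(21826/147515 + 1/(-921 - 226)) = 66207*(21826/147515 + 1/(-1147)) = 66207*(21826/147515 - 1/1147) = 66207*(24886907/169199705) = 1647687451749/169199705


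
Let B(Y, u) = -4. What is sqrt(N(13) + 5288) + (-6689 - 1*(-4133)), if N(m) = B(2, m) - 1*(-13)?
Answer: -2556 + sqrt(5297) ≈ -2483.2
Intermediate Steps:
N(m) = 9 (N(m) = -4 - 1*(-13) = -4 + 13 = 9)
sqrt(N(13) + 5288) + (-6689 - 1*(-4133)) = sqrt(9 + 5288) + (-6689 - 1*(-4133)) = sqrt(5297) + (-6689 + 4133) = sqrt(5297) - 2556 = -2556 + sqrt(5297)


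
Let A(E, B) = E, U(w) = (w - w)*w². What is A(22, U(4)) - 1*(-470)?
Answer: 492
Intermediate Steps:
U(w) = 0 (U(w) = 0*w² = 0)
A(22, U(4)) - 1*(-470) = 22 - 1*(-470) = 22 + 470 = 492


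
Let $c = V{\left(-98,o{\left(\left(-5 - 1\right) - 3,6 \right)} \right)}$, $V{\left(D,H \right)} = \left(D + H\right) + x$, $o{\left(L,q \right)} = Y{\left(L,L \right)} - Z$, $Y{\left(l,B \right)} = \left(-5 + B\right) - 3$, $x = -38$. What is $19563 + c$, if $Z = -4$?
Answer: $19414$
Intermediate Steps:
$Y{\left(l,B \right)} = -8 + B$
$o{\left(L,q \right)} = -4 + L$ ($o{\left(L,q \right)} = \left(-8 + L\right) - -4 = \left(-8 + L\right) + 4 = -4 + L$)
$V{\left(D,H \right)} = -38 + D + H$ ($V{\left(D,H \right)} = \left(D + H\right) - 38 = -38 + D + H$)
$c = -149$ ($c = -38 - 98 - 13 = -149$)
$19563 + c = 19563 - 149 = 19414$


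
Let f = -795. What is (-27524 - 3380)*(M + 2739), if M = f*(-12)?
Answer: -379470216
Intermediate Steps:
M = 9540 (M = -795*(-12) = 9540)
(-27524 - 3380)*(M + 2739) = (-27524 - 3380)*(9540 + 2739) = -30904*12279 = -379470216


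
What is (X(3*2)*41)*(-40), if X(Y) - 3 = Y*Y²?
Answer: -359160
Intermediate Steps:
X(Y) = 3 + Y³ (X(Y) = 3 + Y*Y² = 3 + Y³)
(X(3*2)*41)*(-40) = ((3 + (3*2)³)*41)*(-40) = ((3 + 6³)*41)*(-40) = ((3 + 216)*41)*(-40) = (219*41)*(-40) = 8979*(-40) = -359160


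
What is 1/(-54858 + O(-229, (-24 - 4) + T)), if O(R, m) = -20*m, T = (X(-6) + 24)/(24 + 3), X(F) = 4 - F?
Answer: -27/1466726 ≈ -1.8408e-5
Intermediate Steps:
T = 34/27 (T = ((4 - 1*(-6)) + 24)/(24 + 3) = ((4 + 6) + 24)/27 = (10 + 24)*(1/27) = 34*(1/27) = 34/27 ≈ 1.2593)
1/(-54858 + O(-229, (-24 - 4) + T)) = 1/(-54858 - 20*((-24 - 4) + 34/27)) = 1/(-54858 - 20*(-28 + 34/27)) = 1/(-54858 - 20*(-722/27)) = 1/(-54858 + 14440/27) = 1/(-1466726/27) = -27/1466726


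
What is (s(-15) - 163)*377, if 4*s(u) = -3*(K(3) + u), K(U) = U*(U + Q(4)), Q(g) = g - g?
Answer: -119509/2 ≈ -59755.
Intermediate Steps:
Q(g) = 0
K(U) = U² (K(U) = U*(U + 0) = U*U = U²)
s(u) = -27/4 - 3*u/4 (s(u) = (-3*(3² + u))/4 = (-3*(9 + u))/4 = (-27 - 3*u)/4 = -27/4 - 3*u/4)
(s(-15) - 163)*377 = ((-27/4 - ¾*(-15)) - 163)*377 = ((-27/4 + 45/4) - 163)*377 = (9/2 - 163)*377 = -317/2*377 = -119509/2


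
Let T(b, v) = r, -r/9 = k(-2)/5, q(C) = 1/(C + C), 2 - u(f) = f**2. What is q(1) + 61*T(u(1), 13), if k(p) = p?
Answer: 2201/10 ≈ 220.10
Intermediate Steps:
u(f) = 2 - f**2
q(C) = 1/(2*C)
r = 18/5 (r = -(-18)/5 = -9*(-2/5) = 18/5 ≈ 3.6000)
T(b, v) = 18/5
q(1) + 61*T(u(1), 13) = (1/2)/1 + 61*(18/5) = (1/2)*1 + 1098/5 = 1/2 + 1098/5 = 2201/10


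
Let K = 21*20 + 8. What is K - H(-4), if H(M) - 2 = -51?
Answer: 477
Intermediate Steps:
K = 428 (K = 420 + 8 = 428)
H(M) = -49 (H(M) = 2 - 51 = -49)
K - H(-4) = 428 - 1*(-49) = 428 + 49 = 477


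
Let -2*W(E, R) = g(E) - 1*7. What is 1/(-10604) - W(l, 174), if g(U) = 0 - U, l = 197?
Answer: -1081609/10604 ≈ -102.00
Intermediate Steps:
g(U) = -U
W(E, R) = 7/2 + E/2 (W(E, R) = -(-E - 1*7)/2 = -(-E - 7)/2 = -(-7 - E)/2 = 7/2 + E/2)
1/(-10604) - W(l, 174) = 1/(-10604) - (7/2 + (½)*197) = -1/10604 - (7/2 + 197/2) = -1/10604 - 1*102 = -1/10604 - 102 = -1081609/10604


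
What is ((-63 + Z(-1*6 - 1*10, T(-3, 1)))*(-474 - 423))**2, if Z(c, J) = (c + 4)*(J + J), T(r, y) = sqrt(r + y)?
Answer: 2266583553 + 2433137616*I*sqrt(2) ≈ 2.2666e+9 + 3.441e+9*I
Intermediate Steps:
Z(c, J) = 2*J*(4 + c) (Z(c, J) = (4 + c)*(2*J) = 2*J*(4 + c))
((-63 + Z(-1*6 - 1*10, T(-3, 1)))*(-474 - 423))**2 = ((-63 + 2*sqrt(-3 + 1)*(4 + (-1*6 - 1*10)))*(-474 - 423))**2 = ((-63 + 2*sqrt(-2)*(4 + (-6 - 10)))*(-897))**2 = ((-63 + 2*(I*sqrt(2))*(4 - 16))*(-897))**2 = ((-63 + 2*(I*sqrt(2))*(-12))*(-897))**2 = ((-63 - 24*I*sqrt(2))*(-897))**2 = (56511 + 21528*I*sqrt(2))**2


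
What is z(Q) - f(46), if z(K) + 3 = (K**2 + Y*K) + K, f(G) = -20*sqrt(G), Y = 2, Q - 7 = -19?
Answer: 105 + 20*sqrt(46) ≈ 240.65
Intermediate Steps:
Q = -12 (Q = 7 - 19 = -12)
z(K) = -3 + K**2 + 3*K (z(K) = -3 + ((K**2 + 2*K) + K) = -3 + (K**2 + 3*K) = -3 + K**2 + 3*K)
z(Q) - f(46) = (-3 + (-12)**2 + 3*(-12)) - (-20)*sqrt(46) = (-3 + 144 - 36) + 20*sqrt(46) = 105 + 20*sqrt(46)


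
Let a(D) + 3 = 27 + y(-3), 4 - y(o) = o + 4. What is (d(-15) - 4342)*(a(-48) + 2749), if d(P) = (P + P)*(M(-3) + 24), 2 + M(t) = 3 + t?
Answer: -13885552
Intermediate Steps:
y(o) = -o (y(o) = 4 - (o + 4) = 4 - (4 + o) = 4 + (-4 - o) = -o)
M(t) = 1 + t (M(t) = -2 + (3 + t) = 1 + t)
d(P) = 44*P (d(P) = (P + P)*((1 - 3) + 24) = (2*P)*(-2 + 24) = (2*P)*22 = 44*P)
a(D) = 27 (a(D) = -3 + (27 - 1*(-3)) = -3 + (27 + 3) = -3 + 30 = 27)
(d(-15) - 4342)*(a(-48) + 2749) = (44*(-15) - 4342)*(27 + 2749) = (-660 - 4342)*2776 = -5002*2776 = -13885552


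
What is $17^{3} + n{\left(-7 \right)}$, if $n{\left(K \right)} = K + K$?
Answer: $4899$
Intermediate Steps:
$n{\left(K \right)} = 2 K$
$17^{3} + n{\left(-7 \right)} = 17^{3} + 2 \left(-7\right) = 4913 - 14 = 4899$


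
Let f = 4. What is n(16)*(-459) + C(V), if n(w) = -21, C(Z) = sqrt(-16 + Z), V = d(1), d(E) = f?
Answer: 9639 + 2*I*sqrt(3) ≈ 9639.0 + 3.4641*I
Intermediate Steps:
d(E) = 4
V = 4
n(16)*(-459) + C(V) = -21*(-459) + sqrt(-16 + 4) = 9639 + sqrt(-12) = 9639 + 2*I*sqrt(3)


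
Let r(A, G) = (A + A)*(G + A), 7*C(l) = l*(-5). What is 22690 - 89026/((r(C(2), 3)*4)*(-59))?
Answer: 586851263/25960 ≈ 22606.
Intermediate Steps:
C(l) = -5*l/7 (C(l) = (l*(-5))/7 = (-5*l)/7 = -5*l/7)
r(A, G) = 2*A*(A + G) (r(A, G) = (2*A)*(A + G) = 2*A*(A + G))
22690 - 89026/((r(C(2), 3)*4)*(-59)) = 22690 - 89026/(((2*(-5/7*2)*(-5/7*2 + 3))*4)*(-59)) = 22690 - 89026/(((2*(-10/7)*(-10/7 + 3))*4)*(-59)) = 22690 - 89026/(((2*(-10/7)*(11/7))*4)*(-59)) = 22690 - 89026/(-220/49*4*(-59)) = 22690 - 89026/((-880/49*(-59))) = 22690 - 89026/51920/49 = 22690 - 89026*49/51920 = 22690 - 1*2181137/25960 = 22690 - 2181137/25960 = 586851263/25960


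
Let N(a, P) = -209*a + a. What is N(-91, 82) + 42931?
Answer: 61859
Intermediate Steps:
N(a, P) = -208*a
N(-91, 82) + 42931 = -208*(-91) + 42931 = 18928 + 42931 = 61859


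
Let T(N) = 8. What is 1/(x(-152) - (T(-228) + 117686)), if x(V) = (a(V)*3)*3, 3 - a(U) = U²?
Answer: -1/325603 ≈ -3.0712e-6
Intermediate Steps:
a(U) = 3 - U²
x(V) = 27 - 9*V² (x(V) = ((3 - V²)*3)*3 = (9 - 3*V²)*3 = 27 - 9*V²)
1/(x(-152) - (T(-228) + 117686)) = 1/((27 - 9*(-152)²) - (8 + 117686)) = 1/((27 - 9*23104) - 1*117694) = 1/((27 - 207936) - 117694) = 1/(-207909 - 117694) = 1/(-325603) = -1/325603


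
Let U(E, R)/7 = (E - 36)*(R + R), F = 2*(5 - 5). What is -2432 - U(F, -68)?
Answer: -36704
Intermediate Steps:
F = 0 (F = 2*0 = 0)
U(E, R) = 14*R*(-36 + E) (U(E, R) = 7*((E - 36)*(R + R)) = 7*((-36 + E)*(2*R)) = 7*(2*R*(-36 + E)) = 14*R*(-36 + E))
-2432 - U(F, -68) = -2432 - 14*(-68)*(-36 + 0) = -2432 - 14*(-68)*(-36) = -2432 - 1*34272 = -2432 - 34272 = -36704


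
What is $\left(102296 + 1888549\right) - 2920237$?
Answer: $-929392$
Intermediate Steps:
$\left(102296 + 1888549\right) - 2920237 = 1990845 - 2920237 = -929392$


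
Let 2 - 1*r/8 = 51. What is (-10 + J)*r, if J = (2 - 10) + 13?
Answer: 1960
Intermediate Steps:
J = 5 (J = -8 + 13 = 5)
r = -392 (r = 16 - 8*51 = 16 - 408 = -392)
(-10 + J)*r = (-10 + 5)*(-392) = -5*(-392) = 1960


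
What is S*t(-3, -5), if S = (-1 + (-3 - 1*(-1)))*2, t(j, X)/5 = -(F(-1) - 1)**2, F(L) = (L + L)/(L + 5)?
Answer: 135/2 ≈ 67.500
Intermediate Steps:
F(L) = 2*L/(5 + L) (F(L) = (2*L)/(5 + L) = 2*L/(5 + L))
t(j, X) = -45/4 (t(j, X) = 5*(-(2*(-1)/(5 - 1) - 1)**2) = 5*(-(2*(-1)/4 - 1)**2) = 5*(-(2*(-1)*(1/4) - 1)**2) = 5*(-(-1/2 - 1)**2) = 5*(-(-3/2)**2) = 5*(-1*9/4) = 5*(-9/4) = -45/4)
S = -6 (S = (-1 + (-3 + 1))*2 = (-1 - 2)*2 = -3*2 = -6)
S*t(-3, -5) = -6*(-45/4) = 135/2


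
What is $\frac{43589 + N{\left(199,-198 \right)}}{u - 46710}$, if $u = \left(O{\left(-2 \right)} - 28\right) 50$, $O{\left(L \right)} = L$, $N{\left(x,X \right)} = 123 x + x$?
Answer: $- \frac{4551}{3214} \approx -1.416$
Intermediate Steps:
$N{\left(x,X \right)} = 124 x$
$u = -1500$ ($u = \left(-2 - 28\right) 50 = \left(-30\right) 50 = -1500$)
$\frac{43589 + N{\left(199,-198 \right)}}{u - 46710} = \frac{43589 + 124 \cdot 199}{-1500 - 46710} = \frac{43589 + 24676}{-48210} = 68265 \left(- \frac{1}{48210}\right) = - \frac{4551}{3214}$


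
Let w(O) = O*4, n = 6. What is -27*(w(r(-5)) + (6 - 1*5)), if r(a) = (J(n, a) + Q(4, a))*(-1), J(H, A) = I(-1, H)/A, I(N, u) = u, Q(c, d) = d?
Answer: -3483/5 ≈ -696.60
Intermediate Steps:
J(H, A) = H/A
r(a) = -a - 6/a (r(a) = (6/a + a)*(-1) = (a + 6/a)*(-1) = -a - 6/a)
w(O) = 4*O
-27*(w(r(-5)) + (6 - 1*5)) = -27*(4*(-1*(-5) - 6/(-5)) + (6 - 1*5)) = -27*(4*(5 - 6*(-1/5)) + (6 - 5)) = -27*(4*(5 + 6/5) + 1) = -27*(4*(31/5) + 1) = -27*(124/5 + 1) = -27*129/5 = -3483/5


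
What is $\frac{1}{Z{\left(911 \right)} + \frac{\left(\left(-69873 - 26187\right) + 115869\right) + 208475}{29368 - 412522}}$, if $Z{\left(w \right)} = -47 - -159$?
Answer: $\frac{191577}{21342482} \approx 0.0089763$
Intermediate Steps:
$Z{\left(w \right)} = 112$ ($Z{\left(w \right)} = -47 + 159 = 112$)
$\frac{1}{Z{\left(911 \right)} + \frac{\left(\left(-69873 - 26187\right) + 115869\right) + 208475}{29368 - 412522}} = \frac{1}{112 + \frac{\left(\left(-69873 - 26187\right) + 115869\right) + 208475}{29368 - 412522}} = \frac{1}{112 + \frac{\left(-96060 + 115869\right) + 208475}{-383154}} = \frac{1}{112 + \left(19809 + 208475\right) \left(- \frac{1}{383154}\right)} = \frac{1}{112 + 228284 \left(- \frac{1}{383154}\right)} = \frac{1}{112 - \frac{114142}{191577}} = \frac{1}{\frac{21342482}{191577}} = \frac{191577}{21342482}$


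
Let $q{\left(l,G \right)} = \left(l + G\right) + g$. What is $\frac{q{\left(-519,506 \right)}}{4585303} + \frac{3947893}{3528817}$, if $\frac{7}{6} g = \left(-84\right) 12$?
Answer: $\frac{18099190844070}{16180695176551} \approx 1.1186$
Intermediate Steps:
$g = -864$ ($g = \frac{6 \left(\left(-84\right) 12\right)}{7} = \frac{6}{7} \left(-1008\right) = -864$)
$q{\left(l,G \right)} = -864 + G + l$ ($q{\left(l,G \right)} = \left(l + G\right) - 864 = \left(G + l\right) - 864 = -864 + G + l$)
$\frac{q{\left(-519,506 \right)}}{4585303} + \frac{3947893}{3528817} = \frac{-864 + 506 - 519}{4585303} + \frac{3947893}{3528817} = \left(-877\right) \frac{1}{4585303} + 3947893 \cdot \frac{1}{3528817} = - \frac{877}{4585303} + \frac{3947893}{3528817} = \frac{18099190844070}{16180695176551}$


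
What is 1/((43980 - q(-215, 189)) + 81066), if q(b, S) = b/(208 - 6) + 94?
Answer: 202/25240519 ≈ 8.0030e-6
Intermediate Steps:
q(b, S) = 94 + b/202 (q(b, S) = b/202 + 94 = 94 + b/202)
1/((43980 - q(-215, 189)) + 81066) = 1/((43980 - (94 + (1/202)*(-215))) + 81066) = 1/((43980 - (94 - 215/202)) + 81066) = 1/((43980 - 1*18773/202) + 81066) = 1/((43980 - 18773/202) + 81066) = 1/(8865187/202 + 81066) = 1/(25240519/202) = 202/25240519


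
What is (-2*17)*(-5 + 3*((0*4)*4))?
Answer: 170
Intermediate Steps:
(-2*17)*(-5 + 3*((0*4)*4)) = -34*(-5 + 3*(0*4)) = -34*(-5 + 3*0) = -34*(-5 + 0) = -34*(-5) = 170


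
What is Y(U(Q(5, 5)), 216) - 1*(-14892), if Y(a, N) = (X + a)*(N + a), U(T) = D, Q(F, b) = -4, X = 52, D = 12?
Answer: 29484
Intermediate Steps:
U(T) = 12
Y(a, N) = (52 + a)*(N + a)
Y(U(Q(5, 5)), 216) - 1*(-14892) = (12**2 + 52*216 + 52*12 + 216*12) - 1*(-14892) = (144 + 11232 + 624 + 2592) + 14892 = 14592 + 14892 = 29484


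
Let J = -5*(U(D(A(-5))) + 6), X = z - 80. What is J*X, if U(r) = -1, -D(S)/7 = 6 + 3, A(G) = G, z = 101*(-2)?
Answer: 7050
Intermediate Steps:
z = -202
D(S) = -63 (D(S) = -7*(6 + 3) = -7*9 = -63)
X = -282 (X = -202 - 80 = -282)
J = -25 (J = -5*(-1 + 6) = -5*5 = -25)
J*X = -25*(-282) = 7050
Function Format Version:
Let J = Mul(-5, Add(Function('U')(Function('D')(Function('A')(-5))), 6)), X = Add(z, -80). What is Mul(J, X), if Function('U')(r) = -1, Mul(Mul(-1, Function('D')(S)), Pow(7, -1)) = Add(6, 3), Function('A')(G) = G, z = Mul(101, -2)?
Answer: 7050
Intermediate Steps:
z = -202
Function('D')(S) = -63 (Function('D')(S) = Mul(-7, Add(6, 3)) = Mul(-7, 9) = -63)
X = -282 (X = Add(-202, -80) = -282)
J = -25 (J = Mul(-5, Add(-1, 6)) = Mul(-5, 5) = -25)
Mul(J, X) = Mul(-25, -282) = 7050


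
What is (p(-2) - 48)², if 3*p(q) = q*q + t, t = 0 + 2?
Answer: 2116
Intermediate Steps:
t = 2
p(q) = ⅔ + q²/3 (p(q) = (q*q + 2)/3 = (q² + 2)/3 = (2 + q²)/3 = ⅔ + q²/3)
(p(-2) - 48)² = ((⅔ + (⅓)*(-2)²) - 48)² = ((⅔ + (⅓)*4) - 48)² = ((⅔ + 4/3) - 48)² = (2 - 48)² = (-46)² = 2116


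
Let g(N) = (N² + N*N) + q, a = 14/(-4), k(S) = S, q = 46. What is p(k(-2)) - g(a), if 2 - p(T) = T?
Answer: -133/2 ≈ -66.500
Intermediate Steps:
p(T) = 2 - T
a = -7/2 (a = 14*(-¼) = -7/2 ≈ -3.5000)
g(N) = 46 + 2*N² (g(N) = (N² + N*N) + 46 = (N² + N²) + 46 = 2*N² + 46 = 46 + 2*N²)
p(k(-2)) - g(a) = (2 - 1*(-2)) - (46 + 2*(-7/2)²) = (2 + 2) - (46 + 2*(49/4)) = 4 - (46 + 49/2) = 4 - 1*141/2 = 4 - 141/2 = -133/2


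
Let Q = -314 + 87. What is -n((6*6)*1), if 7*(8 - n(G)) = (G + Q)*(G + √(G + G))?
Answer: -6932/7 - 1146*√2/7 ≈ -1221.8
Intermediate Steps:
Q = -227
n(G) = 8 - (-227 + G)*(G + √2*√G)/7 (n(G) = 8 - (G - 227)*(G + √(G + G))/7 = 8 - (-227 + G)*(G + √(2*G))/7 = 8 - (-227 + G)*(G + √2*√G)/7)
-n((6*6)*1) = -(8 - ((6*6)*1)²/7 + 227*((6*6)*1)/7 - √2*((6*6)*1)^(3/2)/7 + 227*√2*√((6*6)*1)/7) = -(8 - (36*1)²/7 + 227*(36*1)/7 - √2*(36*1)^(3/2)/7 + 227*√2*√(36*1)/7) = -(8 - ⅐*36² + (227/7)*36 - √2*36^(3/2)/7 + 227*√2*√36/7) = -(8 - ⅐*1296 + 8172/7 - ⅐*√2*216 + (227/7)*√2*6) = -(8 - 1296/7 + 8172/7 - 216*√2/7 + 1362*√2/7) = -(6932/7 + 1146*√2/7) = -6932/7 - 1146*√2/7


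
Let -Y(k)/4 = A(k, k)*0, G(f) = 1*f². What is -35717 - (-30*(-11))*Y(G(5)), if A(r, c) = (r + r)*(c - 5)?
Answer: -35717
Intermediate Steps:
G(f) = f²
A(r, c) = 2*r*(-5 + c) (A(r, c) = (2*r)*(-5 + c) = 2*r*(-5 + c))
Y(k) = 0 (Y(k) = -4*2*k*(-5 + k)*0 = -4*0 = 0)
-35717 - (-30*(-11))*Y(G(5)) = -35717 - (-30*(-11))*0 = -35717 - 330*0 = -35717 - 1*0 = -35717 + 0 = -35717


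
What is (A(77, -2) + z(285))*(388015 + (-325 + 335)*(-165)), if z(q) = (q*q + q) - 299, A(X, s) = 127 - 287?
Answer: 31315269615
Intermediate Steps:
A(X, s) = -160
z(q) = -299 + q + q² (z(q) = (q² + q) - 299 = (q + q²) - 299 = -299 + q + q²)
(A(77, -2) + z(285))*(388015 + (-325 + 335)*(-165)) = (-160 + (-299 + 285 + 285²))*(388015 + (-325 + 335)*(-165)) = (-160 + (-299 + 285 + 81225))*(388015 + 10*(-165)) = (-160 + 81211)*(388015 - 1650) = 81051*386365 = 31315269615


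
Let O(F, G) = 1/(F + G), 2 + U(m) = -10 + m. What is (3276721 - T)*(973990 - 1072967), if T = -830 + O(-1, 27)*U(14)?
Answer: -4217228050274/13 ≈ -3.2440e+11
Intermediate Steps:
U(m) = -12 + m (U(m) = -2 + (-10 + m) = -12 + m)
T = -10789/13 (T = -830 + (-12 + 14)/(-1 + 27) = -830 + 2/26 = -830 + (1/26)*2 = -830 + 1/13 = -10789/13 ≈ -829.92)
(3276721 - T)*(973990 - 1072967) = (3276721 - 1*(-10789/13))*(973990 - 1072967) = (3276721 + 10789/13)*(-98977) = (42608162/13)*(-98977) = -4217228050274/13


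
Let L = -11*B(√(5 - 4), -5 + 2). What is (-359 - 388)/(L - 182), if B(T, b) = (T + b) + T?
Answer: 83/19 ≈ 4.3684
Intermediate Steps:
B(T, b) = b + 2*T
L = 11 (L = -11*((-5 + 2) + 2*√(5 - 4)) = -11*(-3 + 2*√1) = -11*(-3 + 2*1) = -11*(-3 + 2) = -11*(-1) = 11)
(-359 - 388)/(L - 182) = (-359 - 388)/(11 - 182) = -747/(-171) = -747*(-1/171) = 83/19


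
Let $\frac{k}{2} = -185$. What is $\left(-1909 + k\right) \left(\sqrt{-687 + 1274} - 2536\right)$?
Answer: $5779544 - 2279 \sqrt{587} \approx 5.7243 \cdot 10^{6}$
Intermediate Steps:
$k = -370$ ($k = 2 \left(-185\right) = -370$)
$\left(-1909 + k\right) \left(\sqrt{-687 + 1274} - 2536\right) = \left(-1909 - 370\right) \left(\sqrt{-687 + 1274} - 2536\right) = - 2279 \left(\sqrt{587} - 2536\right) = - 2279 \left(-2536 + \sqrt{587}\right) = 5779544 - 2279 \sqrt{587}$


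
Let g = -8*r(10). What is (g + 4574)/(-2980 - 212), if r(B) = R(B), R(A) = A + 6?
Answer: -39/28 ≈ -1.3929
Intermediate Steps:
R(A) = 6 + A
r(B) = 6 + B
g = -128 (g = -8*(6 + 10) = -8*16 = -128)
(g + 4574)/(-2980 - 212) = (-128 + 4574)/(-2980 - 212) = 4446/(-3192) = 4446*(-1/3192) = -39/28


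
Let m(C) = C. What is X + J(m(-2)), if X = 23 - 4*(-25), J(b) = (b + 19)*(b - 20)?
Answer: -251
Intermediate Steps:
J(b) = (-20 + b)*(19 + b) (J(b) = (19 + b)*(-20 + b) = (-20 + b)*(19 + b))
X = 123 (X = 23 + 100 = 123)
X + J(m(-2)) = 123 + (-380 + (-2)² - 1*(-2)) = 123 + (-380 + 4 + 2) = 123 - 374 = -251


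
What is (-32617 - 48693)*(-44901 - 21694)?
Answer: 5414839450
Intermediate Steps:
(-32617 - 48693)*(-44901 - 21694) = -81310*(-66595) = 5414839450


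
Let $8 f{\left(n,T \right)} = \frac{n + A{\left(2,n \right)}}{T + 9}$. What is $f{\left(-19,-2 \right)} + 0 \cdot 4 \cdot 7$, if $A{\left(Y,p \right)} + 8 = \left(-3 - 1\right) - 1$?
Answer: $- \frac{4}{7} \approx -0.57143$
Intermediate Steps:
$A{\left(Y,p \right)} = -13$ ($A{\left(Y,p \right)} = -8 - 5 = -13$)
$f{\left(n,T \right)} = \frac{-13 + n}{8 \left(9 + T\right)}$ ($f{\left(n,T \right)} = \frac{\left(n - 13\right) \frac{1}{T + 9}}{8} = \frac{\left(-13 + n\right) \frac{1}{9 + T}}{8} = \frac{\frac{1}{9 + T} \left(-13 + n\right)}{8} = \frac{-13 + n}{8 \left(9 + T\right)}$)
$f{\left(-19,-2 \right)} + 0 \cdot 4 \cdot 7 = \frac{-13 - 19}{8 \left(9 - 2\right)} + 0 \cdot 4 \cdot 7 = \frac{1}{8} \cdot \frac{1}{7} \left(-32\right) + 0 \cdot 7 = \frac{1}{8} \cdot \frac{1}{7} \left(-32\right) + 0 = - \frac{4}{7} + 0 = - \frac{4}{7}$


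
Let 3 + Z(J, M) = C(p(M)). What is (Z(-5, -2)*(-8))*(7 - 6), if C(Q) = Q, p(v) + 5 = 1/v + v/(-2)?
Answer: 60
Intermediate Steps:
p(v) = -5 + 1/v - v/2 (p(v) = -5 + (1/v + v/(-2)) = -5 + (1/v + v*(-1/2)) = -5 + (1/v - v/2) = -5 + 1/v - v/2)
Z(J, M) = -8 + 1/M - M/2 (Z(J, M) = -3 + (-5 + 1/M - M/2) = -8 + 1/M - M/2)
(Z(-5, -2)*(-8))*(7 - 6) = ((-8 + 1/(-2) - 1/2*(-2))*(-8))*(7 - 6) = ((-8 - 1/2 + 1)*(-8))*1 = -15/2*(-8)*1 = 60*1 = 60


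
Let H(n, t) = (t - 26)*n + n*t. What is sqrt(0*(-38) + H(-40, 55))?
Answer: 4*I*sqrt(210) ≈ 57.966*I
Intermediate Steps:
H(n, t) = n*t + n*(-26 + t) (H(n, t) = (-26 + t)*n + n*t = n*(-26 + t) + n*t = n*t + n*(-26 + t))
sqrt(0*(-38) + H(-40, 55)) = sqrt(0*(-38) + 2*(-40)*(-13 + 55)) = sqrt(0 + 2*(-40)*42) = sqrt(0 - 3360) = sqrt(-3360) = 4*I*sqrt(210)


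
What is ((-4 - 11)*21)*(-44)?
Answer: 13860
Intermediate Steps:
((-4 - 11)*21)*(-44) = -15*21*(-44) = -315*(-44) = 13860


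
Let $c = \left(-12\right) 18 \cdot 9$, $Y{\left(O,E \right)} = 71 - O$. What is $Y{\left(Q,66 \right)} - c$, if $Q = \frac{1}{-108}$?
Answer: $\frac{217621}{108} \approx 2015.0$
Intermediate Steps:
$Q = - \frac{1}{108} \approx -0.0092593$
$c = -1944$ ($c = \left(-216\right) 9 = -1944$)
$Y{\left(Q,66 \right)} - c = \left(71 - - \frac{1}{108}\right) - -1944 = \left(71 + \frac{1}{108}\right) + 1944 = \frac{7669}{108} + 1944 = \frac{217621}{108}$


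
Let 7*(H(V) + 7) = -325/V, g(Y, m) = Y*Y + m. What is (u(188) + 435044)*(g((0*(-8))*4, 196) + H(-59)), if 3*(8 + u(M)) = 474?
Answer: 34111376108/413 ≈ 8.2594e+7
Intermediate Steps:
u(M) = 150 (u(M) = -8 + (⅓)*474 = -8 + 158 = 150)
g(Y, m) = m + Y² (g(Y, m) = Y² + m = m + Y²)
H(V) = -7 - 325/(7*V) (H(V) = -7 + (-325/V)/7 = -7 - 325/(7*V))
(u(188) + 435044)*(g((0*(-8))*4, 196) + H(-59)) = (150 + 435044)*((196 + ((0*(-8))*4)²) + (-7 - 325/7/(-59))) = 435194*((196 + (0*4)²) + (-7 - 325/7*(-1/59))) = 435194*((196 + 0²) + (-7 + 325/413)) = 435194*((196 + 0) - 2566/413) = 435194*(196 - 2566/413) = 435194*(78382/413) = 34111376108/413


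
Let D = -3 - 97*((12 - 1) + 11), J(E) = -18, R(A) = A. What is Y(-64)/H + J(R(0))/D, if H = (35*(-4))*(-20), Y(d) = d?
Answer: -5398/373975 ≈ -0.014434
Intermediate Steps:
H = 2800 (H = -140*(-20) = 2800)
D = -2137 (D = -3 - 97*(11 + 11) = -3 - 97*22 = -3 - 2134 = -2137)
Y(-64)/H + J(R(0))/D = -64/2800 - 18/(-2137) = -64*1/2800 - 18*(-1/2137) = -4/175 + 18/2137 = -5398/373975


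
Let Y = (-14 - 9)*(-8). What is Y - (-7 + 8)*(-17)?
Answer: 201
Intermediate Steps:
Y = 184 (Y = -23*(-8) = 184)
Y - (-7 + 8)*(-17) = 184 - (-7 + 8)*(-17) = 184 - (-17) = 184 - 1*(-17) = 184 + 17 = 201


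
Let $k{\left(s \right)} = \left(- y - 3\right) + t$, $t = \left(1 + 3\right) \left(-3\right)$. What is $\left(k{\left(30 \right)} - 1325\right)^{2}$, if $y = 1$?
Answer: $1798281$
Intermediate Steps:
$t = -12$ ($t = 4 \left(-3\right) = -12$)
$k{\left(s \right)} = -16$ ($k{\left(s \right)} = \left(\left(-1\right) 1 - 3\right) - 12 = \left(-1 - 3\right) - 12 = -4 - 12 = -16$)
$\left(k{\left(30 \right)} - 1325\right)^{2} = \left(-16 - 1325\right)^{2} = \left(-1341\right)^{2} = 1798281$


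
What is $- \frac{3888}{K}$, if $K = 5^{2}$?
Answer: $- \frac{3888}{25} \approx -155.52$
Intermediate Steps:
$K = 25$
$- \frac{3888}{K} = - \frac{3888}{25}$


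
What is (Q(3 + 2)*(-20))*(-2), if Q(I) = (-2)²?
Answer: 160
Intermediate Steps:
Q(I) = 4
(Q(3 + 2)*(-20))*(-2) = (4*(-20))*(-2) = -80*(-2) = 160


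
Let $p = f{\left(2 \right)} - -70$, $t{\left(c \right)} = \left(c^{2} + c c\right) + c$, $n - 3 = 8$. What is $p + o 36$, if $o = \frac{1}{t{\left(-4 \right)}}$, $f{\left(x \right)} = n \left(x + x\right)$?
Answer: $\frac{807}{7} \approx 115.29$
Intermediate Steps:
$n = 11$ ($n = 3 + 8 = 11$)
$t{\left(c \right)} = c + 2 c^{2}$ ($t{\left(c \right)} = \left(c^{2} + c^{2}\right) + c = 2 c^{2} + c = c + 2 c^{2}$)
$f{\left(x \right)} = 22 x$ ($f{\left(x \right)} = 11 \left(x + x\right) = 11 \cdot 2 x = 22 x$)
$o = \frac{1}{28}$ ($o = \frac{1}{\left(-4\right) \left(1 + 2 \left(-4\right)\right)} = \frac{1}{\left(-4\right) \left(1 - 8\right)} = \frac{1}{\left(-4\right) \left(-7\right)} = \frac{1}{28} \approx 0.035714$)
$p = 114$ ($p = 22 \cdot 2 - -70 = 44 + 70 = 114$)
$p + o 36 = 114 + \frac{1}{28} \cdot 36 = 114 + \frac{9}{7} = \frac{807}{7}$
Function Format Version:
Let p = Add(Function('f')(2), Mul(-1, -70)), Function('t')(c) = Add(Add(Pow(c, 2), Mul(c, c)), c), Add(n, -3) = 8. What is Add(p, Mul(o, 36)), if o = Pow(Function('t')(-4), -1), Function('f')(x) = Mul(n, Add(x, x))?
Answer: Rational(807, 7) ≈ 115.29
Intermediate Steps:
n = 11 (n = Add(3, 8) = 11)
Function('t')(c) = Add(c, Mul(2, Pow(c, 2))) (Function('t')(c) = Add(Add(Pow(c, 2), Pow(c, 2)), c) = Add(Mul(2, Pow(c, 2)), c) = Add(c, Mul(2, Pow(c, 2))))
Function('f')(x) = Mul(22, x) (Function('f')(x) = Mul(11, Add(x, x)) = Mul(11, Mul(2, x)) = Mul(22, x))
o = Rational(1, 28) (o = Pow(Mul(-4, Add(1, Mul(2, -4))), -1) = Pow(Mul(-4, Add(1, -8)), -1) = Pow(Mul(-4, -7), -1) = Pow(28, -1) = Rational(1, 28) ≈ 0.035714)
p = 114 (p = Add(Mul(22, 2), Mul(-1, -70)) = Add(44, 70) = 114)
Add(p, Mul(o, 36)) = Add(114, Mul(Rational(1, 28), 36)) = Add(114, Rational(9, 7)) = Rational(807, 7)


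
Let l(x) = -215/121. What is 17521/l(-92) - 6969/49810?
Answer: -21120148109/2141830 ≈ -9860.8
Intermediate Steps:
l(x) = -215/121 (l(x) = -215*1/121 = -215/121)
17521/l(-92) - 6969/49810 = 17521/(-215/121) - 6969/49810 = 17521*(-121/215) - 6969*1/49810 = -2120041/215 - 6969/49810 = -21120148109/2141830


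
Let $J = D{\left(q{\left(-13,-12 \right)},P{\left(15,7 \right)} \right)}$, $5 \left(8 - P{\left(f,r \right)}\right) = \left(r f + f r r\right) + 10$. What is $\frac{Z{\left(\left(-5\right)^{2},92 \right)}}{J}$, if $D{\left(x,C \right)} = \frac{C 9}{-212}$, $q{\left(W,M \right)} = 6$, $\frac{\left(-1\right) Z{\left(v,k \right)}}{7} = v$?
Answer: $- \frac{18550}{729} \approx -25.446$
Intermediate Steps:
$Z{\left(v,k \right)} = - 7 v$
$P{\left(f,r \right)} = 6 - \frac{f r}{5} - \frac{f r^{2}}{5}$ ($P{\left(f,r \right)} = 8 - \frac{\left(r f + f r r\right) + 10}{5} = 8 - \frac{\left(f r + f r^{2}\right) + 10}{5} = 8 - \frac{10 + f r + f r^{2}}{5} = 8 - \left(2 + \frac{f r}{5} + \frac{f r^{2}}{5}\right) = 6 - \frac{f r}{5} - \frac{f r^{2}}{5}$)
$D{\left(x,C \right)} = - \frac{9 C}{212}$ ($D{\left(x,C \right)} = 9 C \left(- \frac{1}{212}\right) = - \frac{9 C}{212}$)
$J = \frac{729}{106}$ ($J = - \frac{9 \left(6 - 3 \cdot 7 - 3 \cdot 7^{2}\right)}{212} = - \frac{9 \left(6 - 21 - 3 \cdot 49\right)}{212} = - \frac{9 \left(6 - 21 - 147\right)}{212} = \left(- \frac{9}{212}\right) \left(-162\right) = \frac{729}{106} \approx 6.8774$)
$\frac{Z{\left(\left(-5\right)^{2},92 \right)}}{J} = \frac{\left(-7\right) \left(-5\right)^{2}}{\frac{729}{106}} = \left(-7\right) 25 \cdot \frac{106}{729} = \left(-175\right) \frac{106}{729} = - \frac{18550}{729}$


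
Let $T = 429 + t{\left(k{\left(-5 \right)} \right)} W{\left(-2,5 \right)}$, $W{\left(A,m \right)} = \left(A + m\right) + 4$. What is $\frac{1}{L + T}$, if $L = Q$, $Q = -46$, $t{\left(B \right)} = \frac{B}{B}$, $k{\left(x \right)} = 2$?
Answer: $\frac{1}{390} \approx 0.0025641$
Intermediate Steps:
$W{\left(A,m \right)} = 4 + A + m$
$t{\left(B \right)} = 1$
$L = -46$
$T = 436$ ($T = 429 + 1 \left(4 - 2 + 5\right) = 429 + 1 \cdot 7 = 429 + 7 = 436$)
$\frac{1}{L + T} = \frac{1}{-46 + 436} = \frac{1}{390}$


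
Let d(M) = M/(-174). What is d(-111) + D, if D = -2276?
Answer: -131971/58 ≈ -2275.4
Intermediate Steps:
d(M) = -M/174 (d(M) = M*(-1/174) = -M/174)
d(-111) + D = -1/174*(-111) - 2276 = 37/58 - 2276 = -131971/58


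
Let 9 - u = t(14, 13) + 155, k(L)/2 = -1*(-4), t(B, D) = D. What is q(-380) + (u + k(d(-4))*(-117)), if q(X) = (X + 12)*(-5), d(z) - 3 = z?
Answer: 745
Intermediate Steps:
d(z) = 3 + z
q(X) = -60 - 5*X (q(X) = (12 + X)*(-5) = -60 - 5*X)
k(L) = 8 (k(L) = 2*(-1*(-4)) = 2*4 = 8)
u = -159 (u = 9 - (13 + 155) = 9 - 1*168 = 9 - 168 = -159)
q(-380) + (u + k(d(-4))*(-117)) = (-60 - 5*(-380)) + (-159 + 8*(-117)) = (-60 + 1900) + (-159 - 936) = 1840 - 1095 = 745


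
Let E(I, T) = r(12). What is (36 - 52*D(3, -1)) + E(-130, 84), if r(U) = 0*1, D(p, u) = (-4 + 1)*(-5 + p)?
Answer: -276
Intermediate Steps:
D(p, u) = 15 - 3*p (D(p, u) = -3*(-5 + p) = 15 - 3*p)
r(U) = 0
E(I, T) = 0
(36 - 52*D(3, -1)) + E(-130, 84) = (36 - 52*(15 - 3*3)) + 0 = (36 - 52*(15 - 9)) + 0 = (36 - 52*6) + 0 = (36 - 312) + 0 = -276 + 0 = -276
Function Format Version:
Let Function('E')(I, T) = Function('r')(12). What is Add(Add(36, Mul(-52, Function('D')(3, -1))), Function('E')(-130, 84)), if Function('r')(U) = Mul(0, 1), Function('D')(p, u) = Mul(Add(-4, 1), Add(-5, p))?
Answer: -276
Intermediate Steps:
Function('D')(p, u) = Add(15, Mul(-3, p)) (Function('D')(p, u) = Mul(-3, Add(-5, p)) = Add(15, Mul(-3, p)))
Function('r')(U) = 0
Function('E')(I, T) = 0
Add(Add(36, Mul(-52, Function('D')(3, -1))), Function('E')(-130, 84)) = Add(Add(36, Mul(-52, Add(15, Mul(-3, 3)))), 0) = Add(Add(36, Mul(-52, Add(15, -9))), 0) = Add(Add(36, Mul(-52, 6)), 0) = Add(Add(36, -312), 0) = Add(-276, 0) = -276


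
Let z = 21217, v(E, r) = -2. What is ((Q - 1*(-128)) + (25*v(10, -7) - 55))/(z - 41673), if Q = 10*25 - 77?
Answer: -49/5114 ≈ -0.0095815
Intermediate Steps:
Q = 173 (Q = 250 - 77 = 173)
((Q - 1*(-128)) + (25*v(10, -7) - 55))/(z - 41673) = ((173 - 1*(-128)) + (25*(-2) - 55))/(21217 - 41673) = ((173 + 128) + (-50 - 55))/(-20456) = (301 - 105)*(-1/20456) = 196*(-1/20456) = -49/5114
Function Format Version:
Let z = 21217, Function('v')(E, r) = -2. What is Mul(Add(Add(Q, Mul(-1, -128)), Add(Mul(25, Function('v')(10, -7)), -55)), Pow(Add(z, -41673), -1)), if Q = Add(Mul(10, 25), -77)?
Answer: Rational(-49, 5114) ≈ -0.0095815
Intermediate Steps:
Q = 173 (Q = Add(250, -77) = 173)
Mul(Add(Add(Q, Mul(-1, -128)), Add(Mul(25, Function('v')(10, -7)), -55)), Pow(Add(z, -41673), -1)) = Mul(Add(Add(173, Mul(-1, -128)), Add(Mul(25, -2), -55)), Pow(Add(21217, -41673), -1)) = Mul(Add(Add(173, 128), Add(-50, -55)), Pow(-20456, -1)) = Mul(Add(301, -105), Rational(-1, 20456)) = Mul(196, Rational(-1, 20456)) = Rational(-49, 5114)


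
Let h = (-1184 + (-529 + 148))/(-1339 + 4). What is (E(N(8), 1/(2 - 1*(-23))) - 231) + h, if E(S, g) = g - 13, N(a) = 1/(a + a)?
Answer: -1620608/6675 ≈ -242.79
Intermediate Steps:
N(a) = 1/(2*a)
h = 313/267 (h = (-1184 - 381)/(-1335) = -1565*(-1/1335) = 313/267 ≈ 1.1723)
E(S, g) = -13 + g
(E(N(8), 1/(2 - 1*(-23))) - 231) + h = ((-13 + 1/(2 - 1*(-23))) - 231) + 313/267 = ((-13 + 1/(2 + 23)) - 231) + 313/267 = ((-13 + 1/25) - 231) + 313/267 = (-324/25 - 231) + 313/267 = -6099/25 + 313/267 = -1620608/6675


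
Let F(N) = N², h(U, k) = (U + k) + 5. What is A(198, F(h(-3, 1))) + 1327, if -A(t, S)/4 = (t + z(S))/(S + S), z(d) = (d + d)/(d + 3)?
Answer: 3848/3 ≈ 1282.7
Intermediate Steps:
z(d) = 2*d/(3 + d) (z(d) = (2*d)/(3 + d) = 2*d/(3 + d))
h(U, k) = 5 + U + k
A(t, S) = -2*(t + 2*S/(3 + S))/S (A(t, S) = -4*(t + 2*S/(3 + S))/(S + S) = -4*(t + 2*S/(3 + S))/(2*S) = -4*(t + 2*S/(3 + S))*1/(2*S) = -2*(t + 2*S/(3 + S))/S)
A(198, F(h(-3, 1))) + 1327 = 2*(-2*(5 - 3 + 1)² - 1*198*(3 + (5 - 3 + 1)²))/(((5 - 3 + 1)²)*(3 + (5 - 3 + 1)²)) + 1327 = 2*(-2*3² - 1*198*(3 + 3²))/((3²)*(3 + 3²)) + 1327 = 2*(-2*9 - 1*198*(3 + 9))/(9*(3 + 9)) + 1327 = 2*(⅑)*(-18 - 1*198*12)/12 + 1327 = 2*(⅑)*(1/12)*(-18 - 2376) + 1327 = 2*(⅑)*(1/12)*(-2394) + 1327 = -133/3 + 1327 = 3848/3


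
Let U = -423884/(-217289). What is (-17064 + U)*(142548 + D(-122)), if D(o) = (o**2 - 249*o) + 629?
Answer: -698617921729668/217289 ≈ -3.2152e+9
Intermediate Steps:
U = 423884/217289 (U = -423884*(-1/217289) = 423884/217289 ≈ 1.9508)
D(o) = 629 + o**2 - 249*o
(-17064 + U)*(142548 + D(-122)) = (-17064 + 423884/217289)*(142548 + (629 + (-122)**2 - 249*(-122))) = -3707395612*(142548 + (629 + 14884 + 30378))/217289 = -3707395612*(142548 + 45891)/217289 = -3707395612/217289*188439 = -698617921729668/217289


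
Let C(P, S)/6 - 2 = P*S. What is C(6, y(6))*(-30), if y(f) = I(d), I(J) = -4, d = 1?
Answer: 3960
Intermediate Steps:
y(f) = -4
C(P, S) = 12 + 6*P*S (C(P, S) = 12 + 6*(P*S) = 12 + 6*P*S)
C(6, y(6))*(-30) = (12 + 6*6*(-4))*(-30) = (12 - 144)*(-30) = -132*(-30) = 3960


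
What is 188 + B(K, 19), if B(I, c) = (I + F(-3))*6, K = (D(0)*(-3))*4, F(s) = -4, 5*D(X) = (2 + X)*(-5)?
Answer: 308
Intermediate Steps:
D(X) = -2 - X (D(X) = ((2 + X)*(-5))/5 = (-10 - 5*X)/5 = -2 - X)
K = 24 (K = ((-2 - 1*0)*(-3))*4 = ((-2 + 0)*(-3))*4 = -2*(-3)*4 = 6*4 = 24)
B(I, c) = -24 + 6*I (B(I, c) = (I - 4)*6 = (-4 + I)*6 = -24 + 6*I)
188 + B(K, 19) = 188 + (-24 + 6*24) = 188 + (-24 + 144) = 188 + 120 = 308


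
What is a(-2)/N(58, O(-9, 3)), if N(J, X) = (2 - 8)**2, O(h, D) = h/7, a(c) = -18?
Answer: -1/2 ≈ -0.50000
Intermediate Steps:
O(h, D) = h/7 (O(h, D) = h*(1/7) = h/7)
N(J, X) = 36 (N(J, X) = (-6)**2 = 36)
a(-2)/N(58, O(-9, 3)) = -18/36 = -18*1/36 = -1/2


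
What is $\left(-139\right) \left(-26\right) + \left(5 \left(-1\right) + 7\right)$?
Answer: $3616$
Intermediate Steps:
$\left(-139\right) \left(-26\right) + \left(5 \left(-1\right) + 7\right) = 3614 + \left(-5 + 7\right) = 3614 + 2 = 3616$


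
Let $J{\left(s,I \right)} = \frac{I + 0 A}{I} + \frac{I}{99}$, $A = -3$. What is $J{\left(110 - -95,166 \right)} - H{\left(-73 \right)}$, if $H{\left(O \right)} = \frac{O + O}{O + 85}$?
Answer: $\frac{2939}{198} \approx 14.843$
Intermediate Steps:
$H{\left(O \right)} = \frac{2 O}{85 + O}$
$J{\left(s,I \right)} = 1 + \frac{I}{99}$ ($J{\left(s,I \right)} = \frac{I + 0 \left(-3\right)}{I} + \frac{I}{99} = \frac{I + 0}{I} + I \frac{1}{99} = \frac{I}{I} + \frac{I}{99} = 1 + \frac{I}{99}$)
$J{\left(110 - -95,166 \right)} - H{\left(-73 \right)} = \left(1 + \frac{1}{99} \cdot 166\right) - 2 \left(-73\right) \frac{1}{85 - 73} = \left(1 + \frac{166}{99}\right) - 2 \left(-73\right) \frac{1}{12} = \frac{265}{99} - 2 \left(-73\right) \frac{1}{12} = \frac{265}{99} - - \frac{73}{6} = \frac{265}{99} + \frac{73}{6} = \frac{2939}{198}$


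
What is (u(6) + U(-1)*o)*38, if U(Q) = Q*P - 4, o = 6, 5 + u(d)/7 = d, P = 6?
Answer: -2014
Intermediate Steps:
u(d) = -35 + 7*d
U(Q) = -4 + 6*Q (U(Q) = Q*6 - 4 = 6*Q - 4 = -4 + 6*Q)
(u(6) + U(-1)*o)*38 = ((-35 + 7*6) + (-4 + 6*(-1))*6)*38 = ((-35 + 42) + (-4 - 6)*6)*38 = (7 - 10*6)*38 = (7 - 60)*38 = -53*38 = -2014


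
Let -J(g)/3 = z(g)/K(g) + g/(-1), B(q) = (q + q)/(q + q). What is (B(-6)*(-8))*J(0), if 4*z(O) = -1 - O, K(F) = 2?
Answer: -3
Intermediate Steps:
B(q) = 1 (B(q) = (2*q)/((2*q)) = (2*q)*(1/(2*q)) = 1)
z(O) = -1/4 - O/4 (z(O) = (-1 - O)/4 = -1/4 - O/4)
J(g) = 3/8 + 27*g/8 (J(g) = -3*((-1/4 - g/4)/2 + g/(-1)) = -3*((-1/4 - g/4)*(1/2) + g*(-1)) = -3*((-1/8 - g/8) - g) = -3*(-1/8 - 9*g/8) = 3/8 + 27*g/8)
(B(-6)*(-8))*J(0) = (1*(-8))*(3/8 + (27/8)*0) = -8*(3/8 + 0) = -8*3/8 = -3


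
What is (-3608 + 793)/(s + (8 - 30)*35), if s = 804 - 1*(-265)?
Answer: -2815/299 ≈ -9.4147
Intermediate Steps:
s = 1069 (s = 804 + 265 = 1069)
(-3608 + 793)/(s + (8 - 30)*35) = (-3608 + 793)/(1069 + (8 - 30)*35) = -2815/(1069 - 22*35) = -2815/(1069 - 770) = -2815/299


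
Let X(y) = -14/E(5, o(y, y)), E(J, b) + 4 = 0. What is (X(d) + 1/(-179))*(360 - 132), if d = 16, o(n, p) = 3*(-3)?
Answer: 142614/179 ≈ 796.73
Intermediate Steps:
o(n, p) = -9
E(J, b) = -4 (E(J, b) = -4 + 0 = -4)
X(y) = 7/2 (X(y) = -14/(-4) = -14*(-¼) = 7/2)
(X(d) + 1/(-179))*(360 - 132) = (7/2 + 1/(-179))*(360 - 132) = (7/2 - 1/179)*228 = (1251/358)*228 = 142614/179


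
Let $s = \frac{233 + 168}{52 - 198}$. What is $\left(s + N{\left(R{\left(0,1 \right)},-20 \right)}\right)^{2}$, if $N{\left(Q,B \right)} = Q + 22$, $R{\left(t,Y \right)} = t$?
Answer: $\frac{7901721}{21316} \approx 370.69$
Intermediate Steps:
$N{\left(Q,B \right)} = 22 + Q$
$s = - \frac{401}{146}$ ($s = \frac{401}{-146} = 401 \left(- \frac{1}{146}\right) = - \frac{401}{146} \approx -2.7466$)
$\left(s + N{\left(R{\left(0,1 \right)},-20 \right)}\right)^{2} = \left(- \frac{401}{146} + \left(22 + 0\right)\right)^{2} = \left(- \frac{401}{146} + 22\right)^{2} = \left(\frac{2811}{146}\right)^{2} = \frac{7901721}{21316}$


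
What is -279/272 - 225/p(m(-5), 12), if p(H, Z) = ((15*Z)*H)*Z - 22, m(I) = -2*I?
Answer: -3040731/2934608 ≈ -1.0362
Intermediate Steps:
p(H, Z) = -22 + 15*H*Z² (p(H, Z) = (15*H*Z)*Z - 22 = 15*H*Z² - 22 = -22 + 15*H*Z²)
-279/272 - 225/p(m(-5), 12) = -279/272 - 225/(-22 + 15*(-2*(-5))*12²) = -279*1/272 - 225/(-22 + 15*10*144) = -279/272 - 225/(-22 + 21600) = -279/272 - 225/21578 = -3040731/2934608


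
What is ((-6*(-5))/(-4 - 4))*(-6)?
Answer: 45/2 ≈ 22.500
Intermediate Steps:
((-6*(-5))/(-4 - 4))*(-6) = (30/(-8))*(-6) = (30*(-⅛))*(-6) = -15/4*(-6) = 45/2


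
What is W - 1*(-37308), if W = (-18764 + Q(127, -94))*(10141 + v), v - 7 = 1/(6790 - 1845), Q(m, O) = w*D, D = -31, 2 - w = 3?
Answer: -939872314053/4945 ≈ -1.9007e+8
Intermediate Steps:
w = -1 (w = 2 - 1*3 = 2 - 3 = -1)
Q(m, O) = 31 (Q(m, O) = -1*(-31) = 31)
v = 34616/4945 (v = 7 + 1/(6790 - 1845) = 7 + 1/4945 = 34616/4945 ≈ 7.0002)
W = -940056802113/4945 (W = (-18764 + 31)*(10141 + 34616/4945) = -18733*50181861/4945 = -940056802113/4945 ≈ -1.9010e+8)
W - 1*(-37308) = -940056802113/4945 - 1*(-37308) = -940056802113/4945 + 37308 = -939872314053/4945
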